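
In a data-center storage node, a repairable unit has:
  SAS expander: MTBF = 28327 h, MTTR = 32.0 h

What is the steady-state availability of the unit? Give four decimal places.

A(SAS expander) = MTBF/(MTBF+MTTR) = 28327/(28327+32.0) = 0.9989

0.9989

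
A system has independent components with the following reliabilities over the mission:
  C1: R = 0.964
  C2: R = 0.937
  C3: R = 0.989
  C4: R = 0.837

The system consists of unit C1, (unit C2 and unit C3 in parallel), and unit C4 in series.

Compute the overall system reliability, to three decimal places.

Parallel (C2 and C3): 1 − (1 − 0.93700)(1 − 0.98900) = 0.99931
Series (C1, [0.99931], and C4): 0.96400 × 0.99931 × 0.83700 = 0.806

0.806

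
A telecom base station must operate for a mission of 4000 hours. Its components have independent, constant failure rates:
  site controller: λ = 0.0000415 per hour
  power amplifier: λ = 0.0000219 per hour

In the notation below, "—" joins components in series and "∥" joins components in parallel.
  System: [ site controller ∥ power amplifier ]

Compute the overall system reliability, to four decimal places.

R(site controller) = exp(−0.0000415 × 4000) = 0.847046
R(power amplifier) = exp(−0.0000219 × 4000) = 0.916127
Parallel (site controller and power amplifier): 1 − (1 − 0.847046)(1 − 0.916127) = 0.9872

0.9872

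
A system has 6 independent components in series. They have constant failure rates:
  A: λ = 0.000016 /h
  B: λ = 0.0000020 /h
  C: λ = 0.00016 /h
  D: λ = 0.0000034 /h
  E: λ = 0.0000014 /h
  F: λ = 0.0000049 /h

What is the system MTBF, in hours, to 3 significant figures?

5330

Series of exponential components: λ_sys = Σ λ_i
λ_sys = 0.000016 + 0.0000020 + 0.00016 + 0.0000034 + 0.0000014 + 0.0000049 = 1.8770e-04 /h
MTBF = 1 / λ_sys = 5330 h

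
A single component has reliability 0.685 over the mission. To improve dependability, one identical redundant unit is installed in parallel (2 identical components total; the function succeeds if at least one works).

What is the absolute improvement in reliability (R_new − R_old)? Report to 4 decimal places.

R_before = 0.685
R_after = 1 − (1 − 0.685)^2 = 0.9008
ΔR = 0.9008 − 0.685 = 0.2158

0.2158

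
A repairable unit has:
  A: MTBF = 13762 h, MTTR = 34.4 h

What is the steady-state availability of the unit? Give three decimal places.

0.998

A(A) = MTBF/(MTBF+MTTR) = 13762/(13762+34.4) = 0.998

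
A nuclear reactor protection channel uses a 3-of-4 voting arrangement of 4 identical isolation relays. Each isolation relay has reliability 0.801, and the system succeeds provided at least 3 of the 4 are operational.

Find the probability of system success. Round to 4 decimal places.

0.8207

R = Σ_{i=3}^{4} C(4,i) p^i (1−p)^{4−i} with p = 0.801
C(4,3)·0.801^3·0.199^1 = 0.409082
C(4,4)·0.801^4·0.199^0 = 0.411652
Sum = 0.8207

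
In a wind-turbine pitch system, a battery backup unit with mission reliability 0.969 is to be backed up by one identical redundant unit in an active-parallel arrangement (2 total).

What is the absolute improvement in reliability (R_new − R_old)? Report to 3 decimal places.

0.030

R_before = 0.969
R_after = 1 − (1 − 0.969)^2 = 0.999
ΔR = 0.999 − 0.969 = 0.030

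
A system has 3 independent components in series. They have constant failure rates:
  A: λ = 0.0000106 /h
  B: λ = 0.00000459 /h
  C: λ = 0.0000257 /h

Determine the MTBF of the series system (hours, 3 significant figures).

24500

Series of exponential components: λ_sys = Σ λ_i
λ_sys = 0.0000106 + 0.00000459 + 0.0000257 = 4.0890e-05 /h
MTBF = 1 / λ_sys = 24500 h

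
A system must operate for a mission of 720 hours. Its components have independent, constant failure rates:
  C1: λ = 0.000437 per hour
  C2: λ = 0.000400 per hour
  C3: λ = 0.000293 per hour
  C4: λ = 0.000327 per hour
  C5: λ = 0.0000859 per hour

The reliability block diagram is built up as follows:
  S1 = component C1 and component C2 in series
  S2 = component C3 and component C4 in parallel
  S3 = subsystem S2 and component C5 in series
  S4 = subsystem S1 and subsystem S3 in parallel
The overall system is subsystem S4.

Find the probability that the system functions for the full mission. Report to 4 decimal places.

R(C1) = exp(−0.000437 × 720) = 0.730052
R(C2) = exp(−0.000400 × 720) = 0.749762
R(C3) = exp(−0.000293 × 720) = 0.809806
R(C4) = exp(−0.000327 × 720) = 0.790223
R(C5) = exp(−0.0000859 × 720) = 0.940026
Series (C1 and C2): 0.730052 × 0.749762 = 0.547365
Parallel (C3 and C4): 1 − (1 − 0.809806)(1 − 0.790223) = 0.960102
Series ([0.960102] and C5): 0.960102 × 0.940026 = 0.902521
Parallel ([0.547365] and [0.902521]): 1 − (1 − 0.547365)(1 − 0.902521) = 0.9559

0.9559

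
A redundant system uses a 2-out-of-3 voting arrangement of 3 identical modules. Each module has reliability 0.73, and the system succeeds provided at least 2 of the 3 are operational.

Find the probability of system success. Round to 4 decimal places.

0.8207

R = Σ_{i=2}^{3} C(3,i) p^i (1−p)^{3−i} with p = 0.73
C(3,2)·0.73^2·0.27^1 = 0.431649
C(3,3)·0.73^3·0.27^0 = 0.389017
Sum = 0.8207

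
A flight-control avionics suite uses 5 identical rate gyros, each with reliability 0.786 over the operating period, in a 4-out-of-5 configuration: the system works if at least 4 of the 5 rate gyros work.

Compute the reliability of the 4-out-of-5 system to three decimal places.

R = Σ_{i=4}^{5} C(5,i) p^i (1−p)^{5−i} with p = 0.786
C(5,4)·0.786^4·0.214^1 = 0.40839
C(5,5)·0.786^5·0.214^0 = 0.29999
Sum = 0.708

0.708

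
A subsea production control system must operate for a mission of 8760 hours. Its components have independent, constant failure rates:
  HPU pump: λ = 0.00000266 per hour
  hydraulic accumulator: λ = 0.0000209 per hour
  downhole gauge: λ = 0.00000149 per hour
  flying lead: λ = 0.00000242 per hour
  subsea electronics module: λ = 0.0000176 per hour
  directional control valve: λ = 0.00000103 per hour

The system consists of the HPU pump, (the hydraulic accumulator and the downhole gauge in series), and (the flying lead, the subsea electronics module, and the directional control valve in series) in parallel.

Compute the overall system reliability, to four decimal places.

R(HPU pump) = exp(−0.00000266 × 8760) = 0.976968
R(hydraulic accumulator) = exp(−0.0000209 × 8760) = 0.832698
R(downhole gauge) = exp(−0.00000149 × 8760) = 0.987032
R(flying lead) = exp(−0.00000242 × 8760) = 0.979024
R(subsea electronics module) = exp(−0.0000176 × 8760) = 0.857121
R(directional control valve) = exp(−0.00000103 × 8760) = 0.991018
Series (hydraulic accumulator and downhole gauge): 0.832698 × 0.987032 = 0.821900
Series (flying lead, subsea electronics module, and directional control valve): 0.979024 × 0.857121 × 0.991018 = 0.831605
Parallel (HPU pump, [0.821900], and [0.831605]): 1 − (1 − 0.976968)(1 − 0.821900)(1 − 0.831605) = 0.9993

0.9993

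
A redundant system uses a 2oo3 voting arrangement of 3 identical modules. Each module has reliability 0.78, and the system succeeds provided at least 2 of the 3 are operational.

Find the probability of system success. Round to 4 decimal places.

0.8761

R = Σ_{i=2}^{3} C(3,i) p^i (1−p)^{3−i} with p = 0.78
C(3,2)·0.78^2·0.22^1 = 0.401544
C(3,3)·0.78^3·0.22^0 = 0.474552
Sum = 0.8761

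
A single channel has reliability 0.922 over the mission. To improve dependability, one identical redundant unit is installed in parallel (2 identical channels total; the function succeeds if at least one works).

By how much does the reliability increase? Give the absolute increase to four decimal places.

0.0719

R_before = 0.922
R_after = 1 − (1 − 0.922)^2 = 0.9939
ΔR = 0.9939 − 0.922 = 0.0719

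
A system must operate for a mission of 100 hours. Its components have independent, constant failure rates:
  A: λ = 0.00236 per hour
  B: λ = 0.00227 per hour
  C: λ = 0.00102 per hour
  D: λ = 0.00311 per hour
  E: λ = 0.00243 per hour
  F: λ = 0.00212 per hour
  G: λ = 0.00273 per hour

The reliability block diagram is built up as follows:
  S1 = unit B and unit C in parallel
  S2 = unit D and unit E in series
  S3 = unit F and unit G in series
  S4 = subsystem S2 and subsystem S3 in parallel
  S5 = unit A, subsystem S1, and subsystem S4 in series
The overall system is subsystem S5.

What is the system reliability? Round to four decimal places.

R(A) = exp(−0.00236 × 100) = 0.789781
R(B) = exp(−0.00227 × 100) = 0.796921
R(C) = exp(−0.00102 × 100) = 0.903030
R(D) = exp(−0.00311 × 100) = 0.732714
R(E) = exp(−0.00243 × 100) = 0.784272
R(F) = exp(−0.00212 × 100) = 0.808965
R(G) = exp(−0.00273 × 100) = 0.761093
Parallel (B and C): 1 − (1 − 0.796921)(1 − 0.903030) = 0.980307
Series (D and E): 0.732714 × 0.784272 = 0.574647
Series (F and G): 0.808965 × 0.761093 = 0.615698
Parallel ([0.574647] and [0.615698]): 1 − (1 − 0.574647)(1 − 0.615698) = 0.836536
Series (A, [0.980307], and [0.836536]): 0.789781 × 0.980307 × 0.836536 = 0.6477

0.6477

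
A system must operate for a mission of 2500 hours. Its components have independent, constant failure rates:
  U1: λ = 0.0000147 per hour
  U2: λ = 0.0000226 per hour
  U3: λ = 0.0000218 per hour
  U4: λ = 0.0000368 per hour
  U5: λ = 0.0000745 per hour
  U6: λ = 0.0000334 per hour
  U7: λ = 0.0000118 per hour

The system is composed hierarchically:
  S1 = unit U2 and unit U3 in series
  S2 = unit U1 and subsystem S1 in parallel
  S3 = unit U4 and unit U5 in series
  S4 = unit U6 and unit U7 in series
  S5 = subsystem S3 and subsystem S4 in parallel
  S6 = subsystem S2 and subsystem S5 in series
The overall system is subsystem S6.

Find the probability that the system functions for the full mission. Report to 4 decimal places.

0.9704

R(U1) = exp(−0.0000147 × 2500) = 0.963917
R(U2) = exp(−0.0000226 × 2500) = 0.945066
R(U3) = exp(−0.0000218 × 2500) = 0.946959
R(U4) = exp(−0.0000368 × 2500) = 0.912105
R(U5) = exp(−0.0000745 × 2500) = 0.830066
R(U6) = exp(−0.0000334 × 2500) = 0.919891
R(U7) = exp(−0.0000118 × 2500) = 0.970931
Series (U2 and U3): 0.945066 × 0.946959 = 0.894939
Parallel (U1 and [0.894939]): 1 − (1 − 0.963917)(1 − 0.894939) = 0.996209
Series (U4 and U5): 0.912105 × 0.830066 = 0.757107
Series (U6 and U7): 0.919891 × 0.970931 = 0.893151
Parallel ([0.757107] and [0.893151]): 1 − (1 − 0.757107)(1 − 0.893151) = 0.974047
Series ([0.996209] and [0.974047]): 0.996209 × 0.974047 = 0.9704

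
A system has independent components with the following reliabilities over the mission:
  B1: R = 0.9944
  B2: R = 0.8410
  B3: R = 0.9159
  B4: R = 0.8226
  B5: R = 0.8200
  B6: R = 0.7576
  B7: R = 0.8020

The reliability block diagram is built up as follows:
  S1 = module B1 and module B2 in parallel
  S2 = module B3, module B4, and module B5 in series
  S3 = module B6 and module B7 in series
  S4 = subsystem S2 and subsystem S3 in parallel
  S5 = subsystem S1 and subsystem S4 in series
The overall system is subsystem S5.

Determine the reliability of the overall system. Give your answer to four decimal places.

Parallel (B1 and B2): 1 − (1 − 0.994400)(1 − 0.841000) = 0.999110
Series (B3, B4, and B5): 0.915900 × 0.822600 × 0.820000 = 0.617804
Series (B6 and B7): 0.757600 × 0.802000 = 0.607595
Parallel ([0.617804] and [0.607595]): 1 − (1 − 0.617804)(1 − 0.607595) = 0.850024
Series ([0.999110] and [0.850024]): 0.999110 × 0.850024 = 0.8493

0.8493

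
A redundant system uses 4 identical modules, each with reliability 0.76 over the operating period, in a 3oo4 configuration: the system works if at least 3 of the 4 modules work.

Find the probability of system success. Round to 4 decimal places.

R = Σ_{i=3}^{4} C(4,i) p^i (1−p)^{4−i} with p = 0.76
C(4,3)·0.76^3·0.24^1 = 0.421417
C(4,4)·0.76^4·0.24^0 = 0.333622
Sum = 0.7550

0.7550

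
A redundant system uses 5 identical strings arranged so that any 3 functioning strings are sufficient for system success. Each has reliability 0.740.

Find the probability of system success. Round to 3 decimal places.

R = Σ_{i=3}^{5} C(5,i) p^i (1−p)^{5−i} with p = 0.740
C(5,3)·0.740^3·0.260^2 = 0.27393
C(5,4)·0.740^4·0.260^1 = 0.38983
C(5,5)·0.740^5·0.260^0 = 0.22190
Sum = 0.886

0.886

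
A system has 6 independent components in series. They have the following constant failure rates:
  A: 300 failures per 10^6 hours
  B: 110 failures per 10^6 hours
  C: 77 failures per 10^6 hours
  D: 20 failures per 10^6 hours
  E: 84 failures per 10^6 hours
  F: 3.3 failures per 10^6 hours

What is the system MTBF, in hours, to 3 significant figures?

1680

Series of exponential components: λ_sys = Σ λ_i
λ_sys = 0.00030 + 0.00011 + 0.000077 + 0.000020 + 0.000084 + 0.0000033 = 5.9430e-04 /h
MTBF = 1 / λ_sys = 1680 h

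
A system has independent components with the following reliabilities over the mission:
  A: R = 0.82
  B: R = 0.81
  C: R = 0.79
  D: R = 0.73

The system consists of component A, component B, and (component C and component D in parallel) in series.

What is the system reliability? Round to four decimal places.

Parallel (C and D): 1 − (1 − 0.790000)(1 − 0.730000) = 0.943300
Series (A, B, and [0.943300]): 0.820000 × 0.810000 × 0.943300 = 0.6265

0.6265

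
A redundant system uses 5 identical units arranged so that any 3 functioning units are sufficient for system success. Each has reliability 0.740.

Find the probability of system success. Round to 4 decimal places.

0.8857

R = Σ_{i=3}^{5} C(5,i) p^i (1−p)^{5−i} with p = 0.740
C(5,3)·0.740^3·0.260^2 = 0.273931
C(5,4)·0.740^4·0.260^1 = 0.389825
C(5,5)·0.740^5·0.260^0 = 0.221901
Sum = 0.8857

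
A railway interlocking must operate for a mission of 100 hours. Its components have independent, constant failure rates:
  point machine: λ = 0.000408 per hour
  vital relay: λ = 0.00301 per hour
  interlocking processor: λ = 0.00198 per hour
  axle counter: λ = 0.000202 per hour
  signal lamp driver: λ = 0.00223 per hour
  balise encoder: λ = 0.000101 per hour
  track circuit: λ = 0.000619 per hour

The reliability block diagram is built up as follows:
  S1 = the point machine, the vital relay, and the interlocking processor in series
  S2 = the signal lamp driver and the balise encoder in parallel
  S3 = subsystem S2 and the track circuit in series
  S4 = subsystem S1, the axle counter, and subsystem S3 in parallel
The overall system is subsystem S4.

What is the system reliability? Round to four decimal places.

R(point machine) = exp(−0.000408 × 100) = 0.960021
R(vital relay) = exp(−0.00301 × 100) = 0.740078
R(interlocking processor) = exp(−0.00198 × 100) = 0.820370
R(axle counter) = exp(−0.000202 × 100) = 0.980003
R(signal lamp driver) = exp(−0.00223 × 100) = 0.800115
R(balise encoder) = exp(−0.000101 × 100) = 0.989951
R(track circuit) = exp(−0.000619 × 100) = 0.939977
Series (point machine, vital relay, and interlocking processor): 0.960021 × 0.740078 × 0.820370 = 0.582865
Parallel (signal lamp driver and balise encoder): 1 − (1 − 0.800115)(1 − 0.989951) = 0.997991
Series ([0.997991] and track circuit): 0.997991 × 0.939977 = 0.938089
Parallel ([0.582865], axle counter, and [0.938089]): 1 − (1 − 0.582865)(1 − 0.980003)(1 − 0.938089) = 0.9995

0.9995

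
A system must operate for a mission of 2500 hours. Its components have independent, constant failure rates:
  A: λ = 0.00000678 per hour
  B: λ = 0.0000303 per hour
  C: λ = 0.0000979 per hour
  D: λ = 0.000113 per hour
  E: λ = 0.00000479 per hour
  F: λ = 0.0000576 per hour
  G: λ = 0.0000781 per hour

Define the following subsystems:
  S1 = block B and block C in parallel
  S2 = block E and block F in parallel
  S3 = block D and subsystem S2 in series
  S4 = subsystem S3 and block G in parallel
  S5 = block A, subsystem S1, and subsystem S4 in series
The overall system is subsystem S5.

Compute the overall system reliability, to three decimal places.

0.925

R(A) = exp(−0.00000678 × 2500) = 0.98319
R(B) = exp(−0.0000303 × 2500) = 0.92705
R(C) = exp(−0.0000979 × 2500) = 0.78290
R(D) = exp(−0.000113 × 2500) = 0.75390
R(E) = exp(−0.00000479 × 2500) = 0.98810
R(F) = exp(−0.0000576 × 2500) = 0.86589
R(G) = exp(−0.0000781 × 2500) = 0.82263
Parallel (B and C): 1 − (1 − 0.92705)(1 − 0.78290) = 0.98416
Parallel (E and F): 1 − (1 − 0.98810)(1 − 0.86589) = 0.99840
Series (D and [0.99840]): 0.75390 × 0.99840 = 0.75269
Parallel ([0.75269] and G): 1 − (1 − 0.75269)(1 − 0.82263) = 0.95613
Series (A, [0.98416], and [0.95613]): 0.98319 × 0.98416 × 0.95613 = 0.925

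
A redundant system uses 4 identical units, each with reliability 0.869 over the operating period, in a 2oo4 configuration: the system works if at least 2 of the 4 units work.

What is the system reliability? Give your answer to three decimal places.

R = Σ_{i=2}^{4} C(4,i) p^i (1−p)^{4−i} with p = 0.869
C(4,2)·0.869^2·0.131^2 = 0.07776
C(4,3)·0.869^3·0.131^1 = 0.34387
C(4,4)·0.869^4·0.131^0 = 0.57027
Sum = 0.992

0.992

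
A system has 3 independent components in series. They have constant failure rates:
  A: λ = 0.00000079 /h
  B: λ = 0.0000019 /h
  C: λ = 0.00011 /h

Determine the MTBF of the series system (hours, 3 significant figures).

8870

Series of exponential components: λ_sys = Σ λ_i
λ_sys = 0.00000079 + 0.0000019 + 0.00011 = 1.1269e-04 /h
MTBF = 1 / λ_sys = 8870 h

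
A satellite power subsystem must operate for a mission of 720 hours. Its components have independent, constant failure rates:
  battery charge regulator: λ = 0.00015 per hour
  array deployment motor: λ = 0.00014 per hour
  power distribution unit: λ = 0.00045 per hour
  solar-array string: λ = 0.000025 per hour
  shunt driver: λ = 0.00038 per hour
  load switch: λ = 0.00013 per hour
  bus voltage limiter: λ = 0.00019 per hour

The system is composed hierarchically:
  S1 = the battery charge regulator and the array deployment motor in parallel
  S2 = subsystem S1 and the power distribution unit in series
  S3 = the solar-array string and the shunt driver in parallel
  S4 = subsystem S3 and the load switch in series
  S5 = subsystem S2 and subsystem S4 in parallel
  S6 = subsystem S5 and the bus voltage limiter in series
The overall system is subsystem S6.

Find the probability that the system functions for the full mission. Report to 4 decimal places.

R(battery charge regulator) = exp(−0.00015 × 720) = 0.897628
R(array deployment motor) = exp(−0.00014 × 720) = 0.904114
R(power distribution unit) = exp(−0.00045 × 720) = 0.723250
R(solar-array string) = exp(−0.000025 × 720) = 0.982161
R(shunt driver) = exp(−0.00038 × 720) = 0.760636
R(load switch) = exp(−0.00013 × 720) = 0.910647
R(bus voltage limiter) = exp(−0.00019 × 720) = 0.872145
Parallel (battery charge regulator and array deployment motor): 1 − (1 − 0.897628)(1 − 0.904114) = 0.990184
Series ([0.990184] and power distribution unit): 0.990184 × 0.723250 = 0.716151
Parallel (solar-array string and shunt driver): 1 − (1 − 0.982161)(1 − 0.760636) = 0.995730
Series ([0.995730] and load switch): 0.995730 × 0.910647 = 0.906759
Parallel ([0.716151] and [0.906759]): 1 − (1 − 0.716151)(1 − 0.906759) = 0.973534
Series ([0.973534] and bus voltage limiter): 0.973534 × 0.872145 = 0.8491

0.8491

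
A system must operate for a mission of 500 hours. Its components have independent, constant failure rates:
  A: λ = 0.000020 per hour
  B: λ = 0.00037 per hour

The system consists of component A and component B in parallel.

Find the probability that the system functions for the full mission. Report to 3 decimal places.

0.998

R(A) = exp(−0.000020 × 500) = 0.99005
R(B) = exp(−0.00037 × 500) = 0.83110
Parallel (A and B): 1 − (1 − 0.99005)(1 − 0.83110) = 0.998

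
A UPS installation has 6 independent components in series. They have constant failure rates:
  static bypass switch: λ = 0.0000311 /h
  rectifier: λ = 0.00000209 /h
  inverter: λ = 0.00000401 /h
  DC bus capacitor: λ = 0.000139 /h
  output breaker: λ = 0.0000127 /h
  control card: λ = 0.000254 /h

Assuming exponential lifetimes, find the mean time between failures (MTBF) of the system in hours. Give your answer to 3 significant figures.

2260

Series of exponential components: λ_sys = Σ λ_i
λ_sys = 0.0000311 + 0.00000209 + 0.00000401 + 0.000139 + 0.0000127 + 0.000254 = 4.4290e-04 /h
MTBF = 1 / λ_sys = 2260 h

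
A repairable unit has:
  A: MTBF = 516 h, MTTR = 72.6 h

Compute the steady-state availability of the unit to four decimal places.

A(A) = MTBF/(MTBF+MTTR) = 516/(516+72.6) = 0.8767

0.8767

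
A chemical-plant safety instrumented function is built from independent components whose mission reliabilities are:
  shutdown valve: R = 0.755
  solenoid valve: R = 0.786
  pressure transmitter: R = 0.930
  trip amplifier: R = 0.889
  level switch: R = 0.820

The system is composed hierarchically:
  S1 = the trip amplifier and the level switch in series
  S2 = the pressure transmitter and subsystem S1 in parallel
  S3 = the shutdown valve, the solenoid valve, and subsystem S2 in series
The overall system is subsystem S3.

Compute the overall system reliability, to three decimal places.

Series (trip amplifier and level switch): 0.88900 × 0.82000 = 0.72898
Parallel (pressure transmitter and [0.72898]): 1 − (1 − 0.93000)(1 − 0.72898) = 0.98103
Series (shutdown valve, solenoid valve, and [0.98103]): 0.75500 × 0.78600 × 0.98103 = 0.582

0.582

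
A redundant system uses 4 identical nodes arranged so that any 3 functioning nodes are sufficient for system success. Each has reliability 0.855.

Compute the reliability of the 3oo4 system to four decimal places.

0.8969

R = Σ_{i=3}^{4} C(4,i) p^i (1−p)^{4−i} with p = 0.855
C(4,3)·0.855^3·0.145^1 = 0.362515
C(4,4)·0.855^4·0.145^0 = 0.534398
Sum = 0.8969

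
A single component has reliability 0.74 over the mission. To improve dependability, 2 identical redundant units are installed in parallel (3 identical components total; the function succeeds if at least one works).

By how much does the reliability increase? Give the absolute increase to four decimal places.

0.2424

R_before = 0.74
R_after = 1 − (1 − 0.74)^3 = 0.9824
ΔR = 0.9824 − 0.74 = 0.2424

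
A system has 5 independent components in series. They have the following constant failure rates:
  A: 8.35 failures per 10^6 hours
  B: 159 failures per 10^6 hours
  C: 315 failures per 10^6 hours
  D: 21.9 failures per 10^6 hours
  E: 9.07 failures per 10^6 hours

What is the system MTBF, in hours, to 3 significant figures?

Series of exponential components: λ_sys = Σ λ_i
λ_sys = 0.00000835 + 0.000159 + 0.000315 + 0.0000219 + 0.00000907 = 5.1332e-04 /h
MTBF = 1 / λ_sys = 1950 h

1950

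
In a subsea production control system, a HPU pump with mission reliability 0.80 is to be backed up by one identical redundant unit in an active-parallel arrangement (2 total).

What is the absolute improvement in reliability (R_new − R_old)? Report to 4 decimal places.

0.1600

R_before = 0.80
R_after = 1 − (1 − 0.80)^2 = 0.9600
ΔR = 0.9600 − 0.80 = 0.1600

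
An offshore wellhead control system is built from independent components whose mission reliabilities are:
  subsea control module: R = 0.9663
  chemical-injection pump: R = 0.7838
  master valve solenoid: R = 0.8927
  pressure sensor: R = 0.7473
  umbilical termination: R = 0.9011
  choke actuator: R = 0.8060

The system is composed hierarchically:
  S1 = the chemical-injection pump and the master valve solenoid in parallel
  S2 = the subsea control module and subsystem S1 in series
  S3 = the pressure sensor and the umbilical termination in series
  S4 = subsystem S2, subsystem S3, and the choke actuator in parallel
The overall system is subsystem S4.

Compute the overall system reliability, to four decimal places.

0.9964

Parallel (chemical-injection pump and master valve solenoid): 1 − (1 − 0.783800)(1 − 0.892700) = 0.976802
Series (subsea control module and [0.976802]): 0.966300 × 0.976802 = 0.943884
Series (pressure sensor and umbilical termination): 0.747300 × 0.901100 = 0.673392
Parallel ([0.943884], [0.673392], and choke actuator): 1 − (1 − 0.943884)(1 − 0.673392)(1 − 0.806000) = 0.9964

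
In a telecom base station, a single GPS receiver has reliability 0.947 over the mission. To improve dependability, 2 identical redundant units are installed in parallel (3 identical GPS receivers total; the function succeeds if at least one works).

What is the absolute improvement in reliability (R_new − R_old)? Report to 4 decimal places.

0.0529

R_before = 0.947
R_after = 1 − (1 − 0.947)^3 = 0.9999
ΔR = 0.9999 − 0.947 = 0.0529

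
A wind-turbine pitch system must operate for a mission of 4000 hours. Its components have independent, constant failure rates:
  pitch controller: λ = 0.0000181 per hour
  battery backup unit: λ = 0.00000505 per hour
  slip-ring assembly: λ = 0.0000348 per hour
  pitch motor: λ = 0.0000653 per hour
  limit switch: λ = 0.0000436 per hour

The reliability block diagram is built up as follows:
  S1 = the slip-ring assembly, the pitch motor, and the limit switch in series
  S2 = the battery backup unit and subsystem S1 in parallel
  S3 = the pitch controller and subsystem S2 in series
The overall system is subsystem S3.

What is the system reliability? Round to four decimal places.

R(pitch controller) = exp(−0.0000181 × 4000) = 0.930159
R(battery backup unit) = exp(−0.00000505 × 4000) = 0.980003
R(slip-ring assembly) = exp(−0.0000348 × 4000) = 0.870054
R(pitch motor) = exp(−0.0000653 × 4000) = 0.770127
R(limit switch) = exp(−0.0000436 × 4000) = 0.839961
Series (slip-ring assembly, pitch motor, and limit switch): 0.870054 × 0.770127 × 0.839961 = 0.562818
Parallel (battery backup unit and [0.562818]): 1 − (1 − 0.980003)(1 − 0.562818) = 0.991258
Series (pitch controller and [0.991258]): 0.930159 × 0.991258 = 0.9220

0.9220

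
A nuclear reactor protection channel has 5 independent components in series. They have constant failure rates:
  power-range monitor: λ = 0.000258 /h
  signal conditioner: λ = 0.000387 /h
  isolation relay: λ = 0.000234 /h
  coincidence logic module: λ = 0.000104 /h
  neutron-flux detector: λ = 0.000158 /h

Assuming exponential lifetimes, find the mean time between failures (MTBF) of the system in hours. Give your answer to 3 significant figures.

Series of exponential components: λ_sys = Σ λ_i
λ_sys = 0.000258 + 0.000387 + 0.000234 + 0.000104 + 0.000158 = 1.1410e-03 /h
MTBF = 1 / λ_sys = 876 h

876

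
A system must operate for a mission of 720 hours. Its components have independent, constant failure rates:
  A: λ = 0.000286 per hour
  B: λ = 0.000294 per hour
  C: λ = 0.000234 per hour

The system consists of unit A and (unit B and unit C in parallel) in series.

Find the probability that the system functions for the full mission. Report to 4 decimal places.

0.7898

R(A) = exp(−0.000286 × 720) = 0.813898
R(B) = exp(−0.000294 × 720) = 0.809224
R(C) = exp(−0.000234 × 720) = 0.844948
Parallel (B and C): 1 − (1 − 0.809224)(1 − 0.844948) = 0.970420
Series (A and [0.970420]): 0.813898 × 0.970420 = 0.7898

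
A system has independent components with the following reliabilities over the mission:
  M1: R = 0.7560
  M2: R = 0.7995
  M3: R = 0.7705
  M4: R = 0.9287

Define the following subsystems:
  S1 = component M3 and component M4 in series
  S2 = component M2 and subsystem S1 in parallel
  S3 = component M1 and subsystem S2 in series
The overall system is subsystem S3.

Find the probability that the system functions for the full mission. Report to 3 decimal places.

0.713

Series (M3 and M4): 0.77050 × 0.92870 = 0.71556
Parallel (M2 and [0.71556]): 1 − (1 − 0.79950)(1 − 0.71556) = 0.94297
Series (M1 and [0.94297]): 0.75600 × 0.94297 = 0.713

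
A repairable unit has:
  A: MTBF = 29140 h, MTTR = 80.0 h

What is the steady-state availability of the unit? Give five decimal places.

0.99726

A(A) = MTBF/(MTBF+MTTR) = 29140/(29140+80.0) = 0.99726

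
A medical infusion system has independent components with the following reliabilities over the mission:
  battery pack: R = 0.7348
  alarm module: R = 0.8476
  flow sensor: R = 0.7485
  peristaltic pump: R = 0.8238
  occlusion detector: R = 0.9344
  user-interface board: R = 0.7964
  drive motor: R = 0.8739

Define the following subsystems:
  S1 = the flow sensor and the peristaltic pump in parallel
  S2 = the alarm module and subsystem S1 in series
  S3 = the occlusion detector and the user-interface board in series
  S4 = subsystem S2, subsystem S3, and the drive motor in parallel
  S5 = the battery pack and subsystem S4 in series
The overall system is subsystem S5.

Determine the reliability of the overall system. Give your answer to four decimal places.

0.7303

Parallel (flow sensor and peristaltic pump): 1 − (1 − 0.748500)(1 − 0.823800) = 0.955686
Series (alarm module and [0.955686]): 0.847600 × 0.955686 = 0.810039
Series (occlusion detector and user-interface board): 0.934400 × 0.796400 = 0.744156
Parallel ([0.810039], [0.744156], and drive motor): 1 − (1 − 0.810039)(1 − 0.744156)(1 − 0.873900) = 0.993871
Series (battery pack and [0.993871]): 0.734800 × 0.993871 = 0.7303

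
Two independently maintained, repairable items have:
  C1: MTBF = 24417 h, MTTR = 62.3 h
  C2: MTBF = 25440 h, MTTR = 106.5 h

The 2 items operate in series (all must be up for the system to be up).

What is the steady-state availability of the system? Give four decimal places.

0.9933

A(C1) = MTBF/(MTBF+MTTR) = 24417/(24417+62.3) = 0.997455
A(C2) = MTBF/(MTBF+MTTR) = 25440/(25440+106.5) = 0.995831
Series availability: 0.997455 × 0.995831 = 0.9933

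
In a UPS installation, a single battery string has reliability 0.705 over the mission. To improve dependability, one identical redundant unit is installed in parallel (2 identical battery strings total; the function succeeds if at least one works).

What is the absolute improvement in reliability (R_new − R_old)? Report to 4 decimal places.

R_before = 0.705
R_after = 1 − (1 − 0.705)^2 = 0.9130
ΔR = 0.9130 − 0.705 = 0.2080

0.2080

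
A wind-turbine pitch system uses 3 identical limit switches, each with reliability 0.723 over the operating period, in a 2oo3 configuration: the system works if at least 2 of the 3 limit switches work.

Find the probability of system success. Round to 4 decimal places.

0.8123

R = Σ_{i=2}^{3} C(3,i) p^i (1−p)^{3−i} with p = 0.723
C(3,2)·0.723^2·0.277^1 = 0.434388
C(3,3)·0.723^3·0.277^0 = 0.377933
Sum = 0.8123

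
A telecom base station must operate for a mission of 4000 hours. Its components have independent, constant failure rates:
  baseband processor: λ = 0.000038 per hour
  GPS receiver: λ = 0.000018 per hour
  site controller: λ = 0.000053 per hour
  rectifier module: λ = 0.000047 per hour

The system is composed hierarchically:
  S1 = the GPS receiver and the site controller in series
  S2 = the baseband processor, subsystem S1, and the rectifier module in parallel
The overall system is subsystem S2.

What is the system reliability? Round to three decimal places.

R(baseband processor) = exp(−0.000038 × 4000) = 0.85899
R(GPS receiver) = exp(−0.000018 × 4000) = 0.93053
R(site controller) = exp(−0.000053 × 4000) = 0.80896
R(rectifier module) = exp(−0.000047 × 4000) = 0.82861
Series (GPS receiver and site controller): 0.93053 × 0.80896 = 0.75276
Parallel (baseband processor, [0.75276], and rectifier module): 1 − (1 − 0.85899)(1 − 0.75276)(1 − 0.82861) = 0.994

0.994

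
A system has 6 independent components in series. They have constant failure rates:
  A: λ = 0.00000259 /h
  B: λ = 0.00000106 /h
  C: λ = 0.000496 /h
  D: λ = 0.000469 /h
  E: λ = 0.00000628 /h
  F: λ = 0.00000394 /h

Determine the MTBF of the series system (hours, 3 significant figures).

Series of exponential components: λ_sys = Σ λ_i
λ_sys = 0.00000259 + 0.00000106 + 0.000496 + 0.000469 + 0.00000628 + 0.00000394 = 9.7887e-04 /h
MTBF = 1 / λ_sys = 1020 h

1020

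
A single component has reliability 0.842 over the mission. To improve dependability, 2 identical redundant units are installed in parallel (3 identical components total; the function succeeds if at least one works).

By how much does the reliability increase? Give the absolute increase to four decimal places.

0.1541

R_before = 0.842
R_after = 1 − (1 − 0.842)^3 = 0.9961
ΔR = 0.9961 − 0.842 = 0.1541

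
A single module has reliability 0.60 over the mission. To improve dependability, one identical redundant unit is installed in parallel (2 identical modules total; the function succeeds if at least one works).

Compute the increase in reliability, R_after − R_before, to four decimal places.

0.2400

R_before = 0.60
R_after = 1 − (1 − 0.60)^2 = 0.8400
ΔR = 0.8400 − 0.60 = 0.2400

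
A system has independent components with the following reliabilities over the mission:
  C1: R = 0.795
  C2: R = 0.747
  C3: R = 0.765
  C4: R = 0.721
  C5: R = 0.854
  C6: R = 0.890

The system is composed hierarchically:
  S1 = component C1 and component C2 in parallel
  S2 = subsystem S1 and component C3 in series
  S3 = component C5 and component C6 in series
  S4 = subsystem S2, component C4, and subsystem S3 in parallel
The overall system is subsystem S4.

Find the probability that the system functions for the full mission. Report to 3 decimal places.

Parallel (C1 and C2): 1 − (1 − 0.79500)(1 − 0.74700) = 0.94814
Series ([0.94814] and C3): 0.94814 × 0.76500 = 0.72533
Series (C5 and C6): 0.85400 × 0.89000 = 0.76006
Parallel ([0.72533], C4, and [0.76006]): 1 − (1 − 0.72533)(1 − 0.72100)(1 − 0.76006) = 0.982

0.982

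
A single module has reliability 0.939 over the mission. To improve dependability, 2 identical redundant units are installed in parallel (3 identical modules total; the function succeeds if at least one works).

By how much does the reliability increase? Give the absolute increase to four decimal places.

0.0608

R_before = 0.939
R_after = 1 − (1 − 0.939)^3 = 0.9998
ΔR = 0.9998 − 0.939 = 0.0608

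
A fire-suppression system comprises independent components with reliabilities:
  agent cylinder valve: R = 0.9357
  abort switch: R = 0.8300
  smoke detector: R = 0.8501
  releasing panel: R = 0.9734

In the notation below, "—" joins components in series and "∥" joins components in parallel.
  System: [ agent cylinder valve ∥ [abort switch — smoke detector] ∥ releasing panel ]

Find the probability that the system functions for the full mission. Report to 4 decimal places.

0.9995

Series (abort switch and smoke detector): 0.830000 × 0.850100 = 0.705583
Parallel (agent cylinder valve, [0.705583], and releasing panel): 1 − (1 − 0.935700)(1 − 0.705583)(1 − 0.973400) = 0.9995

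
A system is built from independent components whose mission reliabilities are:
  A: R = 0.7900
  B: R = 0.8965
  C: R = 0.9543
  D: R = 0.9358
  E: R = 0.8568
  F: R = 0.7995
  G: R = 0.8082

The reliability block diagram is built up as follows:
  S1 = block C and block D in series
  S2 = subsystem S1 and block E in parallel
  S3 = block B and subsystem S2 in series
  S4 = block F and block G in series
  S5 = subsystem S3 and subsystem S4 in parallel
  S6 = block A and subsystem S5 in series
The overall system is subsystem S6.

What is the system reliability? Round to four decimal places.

Series (C and D): 0.954300 × 0.935800 = 0.893034
Parallel ([0.893034] and E): 1 − (1 − 0.893034)(1 − 0.856800) = 0.984682
Series (B and [0.984682]): 0.896500 × 0.984682 = 0.882767
Series (F and G): 0.799500 × 0.808200 = 0.646156
Parallel ([0.882767] and [0.646156]): 1 − (1 − 0.882767)(1 − 0.646156) = 0.958518
Series (A and [0.958518]): 0.790000 × 0.958518 = 0.7572

0.7572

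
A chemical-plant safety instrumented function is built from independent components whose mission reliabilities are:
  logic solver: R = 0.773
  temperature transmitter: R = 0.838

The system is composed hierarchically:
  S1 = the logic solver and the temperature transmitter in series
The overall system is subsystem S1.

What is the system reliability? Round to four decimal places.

Series (logic solver and temperature transmitter): 0.773000 × 0.838000 = 0.6478

0.6478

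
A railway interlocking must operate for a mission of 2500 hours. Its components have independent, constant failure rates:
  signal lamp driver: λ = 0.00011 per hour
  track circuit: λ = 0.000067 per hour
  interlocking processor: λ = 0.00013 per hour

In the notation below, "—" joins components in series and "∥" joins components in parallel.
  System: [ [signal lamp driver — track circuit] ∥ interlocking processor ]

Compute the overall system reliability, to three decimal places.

0.901

R(signal lamp driver) = exp(−0.00011 × 2500) = 0.75957
R(track circuit) = exp(−0.000067 × 2500) = 0.84578
R(interlocking processor) = exp(−0.00013 × 2500) = 0.72253
Series (signal lamp driver and track circuit): 0.75957 × 0.84578 = 0.64243
Parallel ([0.64243] and interlocking processor): 1 − (1 − 0.64243)(1 − 0.72253) = 0.901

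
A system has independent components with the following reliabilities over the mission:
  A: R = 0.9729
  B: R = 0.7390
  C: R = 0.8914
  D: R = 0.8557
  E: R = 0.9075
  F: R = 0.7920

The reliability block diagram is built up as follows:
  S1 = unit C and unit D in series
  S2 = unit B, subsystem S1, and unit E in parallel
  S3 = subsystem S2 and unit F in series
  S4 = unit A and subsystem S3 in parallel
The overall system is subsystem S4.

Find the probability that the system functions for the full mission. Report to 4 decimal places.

Series (C and D): 0.891400 × 0.855700 = 0.762771
Parallel (B, [0.762771], and E): 1 − (1 − 0.739000)(1 − 0.762771)(1 − 0.907500) = 0.994273
Series ([0.994273] and F): 0.994273 × 0.792000 = 0.787464
Parallel (A and [0.787464]): 1 − (1 − 0.972900)(1 − 0.787464) = 0.9942

0.9942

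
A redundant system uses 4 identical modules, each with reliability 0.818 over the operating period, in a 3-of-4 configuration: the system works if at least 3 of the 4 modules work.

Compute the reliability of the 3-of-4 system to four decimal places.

R = Σ_{i=3}^{4} C(4,i) p^i (1−p)^{4−i} with p = 0.818
C(4,3)·0.818^3·0.182^1 = 0.398466
C(4,4)·0.818^4·0.182^0 = 0.447727
Sum = 0.8462

0.8462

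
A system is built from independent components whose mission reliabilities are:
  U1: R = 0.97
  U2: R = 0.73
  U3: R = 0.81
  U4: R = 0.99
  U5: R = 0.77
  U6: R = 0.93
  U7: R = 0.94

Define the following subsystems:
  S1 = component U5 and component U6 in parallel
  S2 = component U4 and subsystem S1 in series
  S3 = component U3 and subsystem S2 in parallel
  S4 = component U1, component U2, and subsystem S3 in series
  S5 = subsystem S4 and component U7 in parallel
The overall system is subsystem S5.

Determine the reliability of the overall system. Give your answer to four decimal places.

Parallel (U5 and U6): 1 − (1 − 0.770000)(1 − 0.930000) = 0.983900
Series (U4 and [0.983900]): 0.990000 × 0.983900 = 0.974061
Parallel (U3 and [0.974061]): 1 − (1 − 0.810000)(1 − 0.974061) = 0.995072
Series (U1, U2, and [0.995072]): 0.970000 × 0.730000 × 0.995072 = 0.704610
Parallel ([0.704610] and U7): 1 − (1 − 0.704610)(1 − 0.940000) = 0.9823

0.9823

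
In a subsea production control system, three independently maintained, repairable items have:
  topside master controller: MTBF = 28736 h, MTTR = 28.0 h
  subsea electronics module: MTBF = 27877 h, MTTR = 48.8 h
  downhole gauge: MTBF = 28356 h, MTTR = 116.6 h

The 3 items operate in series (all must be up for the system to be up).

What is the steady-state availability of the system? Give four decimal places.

A(topside master controller) = MTBF/(MTBF+MTTR) = 28736/(28736+28.0) = 0.999027
A(subsea electronics module) = MTBF/(MTBF+MTTR) = 27877/(27877+48.8) = 0.998253
A(downhole gauge) = MTBF/(MTBF+MTTR) = 28356/(28356+116.6) = 0.995905
Series availability: 0.999027 × 0.998253 × 0.995905 = 0.9932

0.9932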